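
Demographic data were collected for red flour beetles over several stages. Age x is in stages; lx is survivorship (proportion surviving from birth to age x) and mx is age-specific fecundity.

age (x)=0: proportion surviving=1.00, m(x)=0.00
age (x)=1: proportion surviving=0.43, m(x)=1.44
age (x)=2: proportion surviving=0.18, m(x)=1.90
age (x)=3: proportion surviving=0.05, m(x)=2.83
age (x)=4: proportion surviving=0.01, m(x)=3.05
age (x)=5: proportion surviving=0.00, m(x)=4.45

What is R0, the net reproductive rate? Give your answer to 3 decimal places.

lx·mx by age: 0, 0.6192, 0.342, 0.1415, 0.0305, 0
R0 = Σ lx·mx = 1.1332 → 1.133

1.133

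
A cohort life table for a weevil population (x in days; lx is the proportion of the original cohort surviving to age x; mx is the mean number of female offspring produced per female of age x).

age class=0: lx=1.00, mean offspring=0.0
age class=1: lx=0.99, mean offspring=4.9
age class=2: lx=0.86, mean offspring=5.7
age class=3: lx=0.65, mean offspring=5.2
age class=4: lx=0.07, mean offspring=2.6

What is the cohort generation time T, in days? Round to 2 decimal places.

1.92

lx·mx: 0, 4.851, 4.902, 3.38, 0.182 → R0 = 13.315
x·lx·mx: 0, 4.851, 9.804, 10.14, 0.728 → Σ = 25.523
T = 25.523 / 13.315 = 1.916861… → 1.92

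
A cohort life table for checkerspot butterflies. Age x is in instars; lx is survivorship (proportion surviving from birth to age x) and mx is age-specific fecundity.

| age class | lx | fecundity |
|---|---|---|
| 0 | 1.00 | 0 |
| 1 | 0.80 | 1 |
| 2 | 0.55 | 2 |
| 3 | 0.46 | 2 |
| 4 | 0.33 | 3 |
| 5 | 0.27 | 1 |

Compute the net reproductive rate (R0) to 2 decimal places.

lx·mx by age: 0, 0.8, 1.1, 0.92, 0.99, 0.27
R0 = Σ lx·mx = 4.08 → 4.08

4.08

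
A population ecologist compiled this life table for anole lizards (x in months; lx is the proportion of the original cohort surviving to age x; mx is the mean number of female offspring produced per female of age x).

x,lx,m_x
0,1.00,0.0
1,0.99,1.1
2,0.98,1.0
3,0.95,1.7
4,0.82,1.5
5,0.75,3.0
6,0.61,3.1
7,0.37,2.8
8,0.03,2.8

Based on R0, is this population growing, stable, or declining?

growing

R0 = Σ lx·mx = 0 + 1.089 + 0.98 + 1.615 + 1.23 + 2.25 + 1.891 + 1.036 + 0.084 = 10.175
R0 > 1, so the population is growing.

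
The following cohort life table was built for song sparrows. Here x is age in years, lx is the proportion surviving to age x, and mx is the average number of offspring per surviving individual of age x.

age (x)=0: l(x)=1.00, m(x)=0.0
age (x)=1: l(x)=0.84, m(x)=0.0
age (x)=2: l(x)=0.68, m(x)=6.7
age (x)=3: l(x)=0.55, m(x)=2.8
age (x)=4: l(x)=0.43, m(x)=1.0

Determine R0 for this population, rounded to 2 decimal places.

6.53

lx·mx by age: 0, 0, 4.556, 1.54, 0.43
R0 = Σ lx·mx = 6.526 → 6.53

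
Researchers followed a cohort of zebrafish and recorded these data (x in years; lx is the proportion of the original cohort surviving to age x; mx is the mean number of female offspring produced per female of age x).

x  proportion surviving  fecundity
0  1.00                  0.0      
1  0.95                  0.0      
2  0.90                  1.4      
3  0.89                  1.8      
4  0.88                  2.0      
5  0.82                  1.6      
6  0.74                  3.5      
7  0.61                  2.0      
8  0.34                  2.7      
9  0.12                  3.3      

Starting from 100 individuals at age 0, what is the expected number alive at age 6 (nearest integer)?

Expected survivors = N0 · l_6 = 100 × 0.74 = 74 → 74

74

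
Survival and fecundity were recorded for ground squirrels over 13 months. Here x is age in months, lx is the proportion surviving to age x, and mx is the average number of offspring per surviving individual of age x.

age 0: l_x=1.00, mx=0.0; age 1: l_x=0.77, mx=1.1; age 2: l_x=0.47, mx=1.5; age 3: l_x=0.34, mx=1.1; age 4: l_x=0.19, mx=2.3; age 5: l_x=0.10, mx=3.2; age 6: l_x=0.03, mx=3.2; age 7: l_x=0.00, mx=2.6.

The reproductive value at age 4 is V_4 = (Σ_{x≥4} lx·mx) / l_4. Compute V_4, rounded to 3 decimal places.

lx·mx for x ≥ 4: 0.437, 0.32, 0.096, 0 → sum = 0.853
V_4 = 0.853 / l_4 = 0.853 / 0.19 = 4.489474… → 4.489

4.489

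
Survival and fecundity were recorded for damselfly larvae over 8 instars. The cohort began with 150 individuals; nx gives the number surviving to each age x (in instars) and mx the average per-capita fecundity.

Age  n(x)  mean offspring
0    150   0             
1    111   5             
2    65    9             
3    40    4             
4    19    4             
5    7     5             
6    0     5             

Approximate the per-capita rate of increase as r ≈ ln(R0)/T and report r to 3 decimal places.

1.178

lx = nx/n0 = nx/150: 1, 0.74, 0.43333…, 0.26667…, 0.12667…, 0.04667…, 0
R0 = Σ lx·mx = 0 + 3.7 + 3.9… + 1.06667… + 0.50667… + 0.23333… + 0 = 9.406667…
Σ x·lx·mx = 17.893333…; T = 17.893333…/9.406667… = 1.9022…
r ≈ ln(R0)/T = ln(9.406667…)/1.9022… = 1.17833… → 1.178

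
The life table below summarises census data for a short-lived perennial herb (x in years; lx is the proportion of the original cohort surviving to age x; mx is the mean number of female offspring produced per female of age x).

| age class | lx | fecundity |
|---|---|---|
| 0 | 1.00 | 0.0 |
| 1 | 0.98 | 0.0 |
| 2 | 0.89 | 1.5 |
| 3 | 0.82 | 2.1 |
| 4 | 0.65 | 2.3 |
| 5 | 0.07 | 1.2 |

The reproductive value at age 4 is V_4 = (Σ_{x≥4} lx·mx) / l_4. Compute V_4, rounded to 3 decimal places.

lx·mx for x ≥ 4: 1.495, 0.084 → sum = 1.579
V_4 = 1.579 / l_4 = 1.579 / 0.65 = 2.429231… → 2.429

2.429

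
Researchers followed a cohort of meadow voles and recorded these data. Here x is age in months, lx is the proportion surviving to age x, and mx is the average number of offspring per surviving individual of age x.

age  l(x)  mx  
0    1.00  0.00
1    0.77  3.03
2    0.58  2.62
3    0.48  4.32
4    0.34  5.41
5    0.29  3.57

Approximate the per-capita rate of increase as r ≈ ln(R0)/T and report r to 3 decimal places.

0.793

R0 = Σ lx·mx = 0 + 2.3331 + 1.5196 + 2.0736 + 1.8394 + 1.0353 = 8.801
Σ x·lx·mx = 24.1272; T = 24.1272/8.801 = 2.74142…
r ≈ ln(R0)/T = ln(8.801)/2.74142… = 0.79334… → 0.793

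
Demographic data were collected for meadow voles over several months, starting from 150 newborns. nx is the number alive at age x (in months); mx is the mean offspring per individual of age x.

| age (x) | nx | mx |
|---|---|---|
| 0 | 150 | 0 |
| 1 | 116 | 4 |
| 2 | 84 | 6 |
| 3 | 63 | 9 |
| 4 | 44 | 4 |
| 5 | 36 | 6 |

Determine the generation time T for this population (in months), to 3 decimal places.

lx = nx/n0 = nx/150: 1, 0.77333…, 0.56, 0.42, 0.29333…, 0.24
lx·mx: 0, 3.093333…, 3.36, 3.78, 1.173333…, 1.44 → R0 = 12.846667…
x·lx·mx: 0, 3.093333…, 6.72, 11.34, 4.693333…, 7.2 → Σ = 33.046667…
T = 33.046667… / 12.846667… = 2.572392… → 2.572

2.572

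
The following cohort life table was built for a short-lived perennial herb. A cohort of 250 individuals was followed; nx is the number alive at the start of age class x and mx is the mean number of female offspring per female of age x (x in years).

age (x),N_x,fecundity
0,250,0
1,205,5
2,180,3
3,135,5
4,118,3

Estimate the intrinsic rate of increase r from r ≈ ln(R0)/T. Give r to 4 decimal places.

1.0942

lx = nx/n0 = nx/250: 1, 0.82, 0.72, 0.54, 0.472
R0 = Σ lx·mx = 0 + 4.1 + 2.16 + 2.7 + 1.416 = 10.376
Σ x·lx·mx = 22.184; T = 22.184/10.376 = 2.13801…
r ≈ ln(R0)/T = ln(10.376)/2.13801… = 1.094239… → 1.0942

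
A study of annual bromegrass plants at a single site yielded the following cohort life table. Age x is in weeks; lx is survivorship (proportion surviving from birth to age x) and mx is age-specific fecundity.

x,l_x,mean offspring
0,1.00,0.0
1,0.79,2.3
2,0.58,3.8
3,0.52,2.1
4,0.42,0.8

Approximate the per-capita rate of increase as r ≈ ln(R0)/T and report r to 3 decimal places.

0.852

R0 = Σ lx·mx = 0 + 1.817 + 2.204 + 1.092 + 0.336 = 5.449
Σ x·lx·mx = 10.845; T = 10.845/5.449 = 1.99027…
r ≈ ln(R0)/T = ln(5.449)/1.99027… = 0.85186… → 0.852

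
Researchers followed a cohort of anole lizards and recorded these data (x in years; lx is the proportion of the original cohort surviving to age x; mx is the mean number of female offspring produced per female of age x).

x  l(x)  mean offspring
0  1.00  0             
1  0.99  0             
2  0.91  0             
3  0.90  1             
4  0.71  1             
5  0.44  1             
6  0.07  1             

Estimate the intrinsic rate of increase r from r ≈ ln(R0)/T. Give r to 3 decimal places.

0.195

R0 = Σ lx·mx = 0 + 0 + 0 + 0.9 + 0.71 + 0.44 + 0.07 = 2.12
Σ x·lx·mx = 8.16; T = 8.16/2.12 = 3.84906…
r ≈ ln(R0)/T = ln(2.12)/3.84906… = 0.19522… → 0.195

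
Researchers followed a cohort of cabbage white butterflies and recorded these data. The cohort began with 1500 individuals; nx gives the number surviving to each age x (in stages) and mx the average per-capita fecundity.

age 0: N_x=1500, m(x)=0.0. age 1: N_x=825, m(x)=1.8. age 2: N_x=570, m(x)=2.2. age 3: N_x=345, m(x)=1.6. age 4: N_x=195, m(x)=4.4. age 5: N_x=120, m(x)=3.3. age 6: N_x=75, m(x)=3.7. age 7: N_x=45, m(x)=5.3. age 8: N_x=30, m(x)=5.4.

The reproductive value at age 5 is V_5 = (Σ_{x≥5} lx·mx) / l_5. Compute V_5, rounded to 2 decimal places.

lx = nx/n0 = nx/1500: 1, 0.55, 0.38, 0.23, 0.13, 0.08, 0.05, 0.03, 0.02
lx·mx for x ≥ 5: 0.264, 0.185, 0.159, 0.108 → sum = 0.716
V_5 = 0.716 / l_5 = 0.716 / 0.08 = 8.95 → 8.95

8.95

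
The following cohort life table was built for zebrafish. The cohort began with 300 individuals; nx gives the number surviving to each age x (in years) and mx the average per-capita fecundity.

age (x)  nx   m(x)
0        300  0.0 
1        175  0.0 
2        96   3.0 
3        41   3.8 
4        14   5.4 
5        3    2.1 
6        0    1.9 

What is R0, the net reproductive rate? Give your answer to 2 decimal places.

1.75

lx = nx/n0 = nx/300: 1, 0.58333…, 0.32, 0.13667…, 0.04667…, 0.01, 0
lx·mx by age: 0, 0, 0.96, 0.519333…, 0.252…, 0.021, 0
R0 = Σ lx·mx = 1.752333… → 1.75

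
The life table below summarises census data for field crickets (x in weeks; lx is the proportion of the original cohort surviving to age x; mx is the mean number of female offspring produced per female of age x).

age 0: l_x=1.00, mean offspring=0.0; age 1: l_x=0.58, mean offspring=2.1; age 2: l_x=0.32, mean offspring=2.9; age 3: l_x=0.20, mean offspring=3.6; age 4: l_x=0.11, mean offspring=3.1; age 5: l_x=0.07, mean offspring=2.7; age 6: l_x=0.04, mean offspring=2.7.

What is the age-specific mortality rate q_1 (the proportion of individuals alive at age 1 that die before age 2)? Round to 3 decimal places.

q_1 = (l_1 − l_2) / l_1 = (0.58 − 0.32) / 0.58
     = 0.26 / 0.58 = 0.448276… → 0.448

0.448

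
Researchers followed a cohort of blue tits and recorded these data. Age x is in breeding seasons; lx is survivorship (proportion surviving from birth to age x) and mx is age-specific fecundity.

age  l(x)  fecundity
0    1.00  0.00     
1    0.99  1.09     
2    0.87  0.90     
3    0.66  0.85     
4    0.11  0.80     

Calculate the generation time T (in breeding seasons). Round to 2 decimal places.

1.86

lx·mx: 0, 1.0791, 0.783, 0.561, 0.088 → R0 = 2.5111
x·lx·mx: 0, 1.0791, 1.566, 1.683, 0.352 → Σ = 4.6801
T = 4.6801 / 2.5111 = 1.863765… → 1.86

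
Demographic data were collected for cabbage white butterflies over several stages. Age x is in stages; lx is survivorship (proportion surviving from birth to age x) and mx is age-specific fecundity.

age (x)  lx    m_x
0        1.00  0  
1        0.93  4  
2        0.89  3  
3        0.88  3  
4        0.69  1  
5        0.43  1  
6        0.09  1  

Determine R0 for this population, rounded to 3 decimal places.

10.240

lx·mx by age: 0, 3.72, 2.67, 2.64, 0.69, 0.43, 0.09
R0 = Σ lx·mx = 10.24 → 10.240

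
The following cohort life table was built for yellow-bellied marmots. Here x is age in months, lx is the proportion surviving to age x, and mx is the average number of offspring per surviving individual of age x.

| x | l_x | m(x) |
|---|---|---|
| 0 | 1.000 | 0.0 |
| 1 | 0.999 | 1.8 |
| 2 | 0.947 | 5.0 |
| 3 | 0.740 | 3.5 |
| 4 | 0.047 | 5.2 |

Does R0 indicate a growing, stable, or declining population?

growing

R0 = Σ lx·mx = 0 + 1.7982 + 4.735 + 2.59 + 0.2444 = 9.3676
R0 > 1, so the population is growing.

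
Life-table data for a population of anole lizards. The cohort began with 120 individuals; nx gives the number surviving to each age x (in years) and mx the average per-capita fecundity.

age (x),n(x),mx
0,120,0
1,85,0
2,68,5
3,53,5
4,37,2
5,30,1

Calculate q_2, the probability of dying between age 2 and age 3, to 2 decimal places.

lx = nx/n0 = nx/120: 1, 0.70833…, 0.56667…, 0.44167…, 0.30833…, 0.25
q_2 = (l_2 − l_3) / l_2 = (0.566667… − 0.441667…) / 0.566667…
     = 0.125… / 0.566667… = 0.220588… → 0.22

0.22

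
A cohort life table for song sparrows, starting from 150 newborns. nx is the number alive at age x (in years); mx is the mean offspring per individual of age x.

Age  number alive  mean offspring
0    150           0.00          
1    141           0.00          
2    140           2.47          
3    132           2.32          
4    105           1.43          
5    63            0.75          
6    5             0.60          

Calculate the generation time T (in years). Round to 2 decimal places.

2.89

lx = nx/n0 = nx/150: 1, 0.94, 0.93333…, 0.88, 0.7, 0.42, 0.03333…
lx·mx: 0, 0, 2.305333…, 2.0416, 1.001, 0.315, 0.02… → R0 = 5.682933…
x·lx·mx: 0, 0, 4.610667…, 6.1248, 4.004, 1.575, 0.12… → Σ = 16.434467…
T = 16.434467… / 5.682933… = 2.891899… → 2.89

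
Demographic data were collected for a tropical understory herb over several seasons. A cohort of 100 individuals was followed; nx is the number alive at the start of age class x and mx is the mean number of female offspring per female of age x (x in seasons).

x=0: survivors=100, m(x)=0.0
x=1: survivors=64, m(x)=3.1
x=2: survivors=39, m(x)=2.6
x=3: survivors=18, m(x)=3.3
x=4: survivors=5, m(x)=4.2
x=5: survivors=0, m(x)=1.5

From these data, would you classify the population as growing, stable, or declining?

growing

lx = nx/n0 = nx/100: 1, 0.64, 0.39, 0.18, 0.05, 0
R0 = Σ lx·mx = 0 + 1.984 + 1.014 + 0.594 + 0.21 + 0 = 3.802
R0 > 1, so the population is growing.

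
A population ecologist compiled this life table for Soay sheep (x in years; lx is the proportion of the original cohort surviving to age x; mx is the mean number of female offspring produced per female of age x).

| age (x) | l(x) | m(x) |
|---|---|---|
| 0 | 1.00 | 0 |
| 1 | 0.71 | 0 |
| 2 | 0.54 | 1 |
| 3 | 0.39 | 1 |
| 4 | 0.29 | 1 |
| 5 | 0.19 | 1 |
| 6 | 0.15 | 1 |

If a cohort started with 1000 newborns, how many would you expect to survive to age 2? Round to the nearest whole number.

Expected survivors = N0 · l_2 = 1000 × 0.54 = 540 → 540

540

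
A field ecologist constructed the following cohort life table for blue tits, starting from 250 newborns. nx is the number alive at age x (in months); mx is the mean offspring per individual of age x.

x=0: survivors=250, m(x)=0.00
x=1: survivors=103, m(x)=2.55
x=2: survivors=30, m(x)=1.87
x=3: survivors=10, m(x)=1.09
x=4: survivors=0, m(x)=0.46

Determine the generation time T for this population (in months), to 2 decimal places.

1.24

lx = nx/n0 = nx/250: 1, 0.412, 0.12, 0.04, 0
lx·mx: 0, 1.0506, 0.2244, 0.0436, 0 → R0 = 1.3186
x·lx·mx: 0, 1.0506, 0.4488, 0.1308, 0 → Σ = 1.6302
T = 1.6302 / 1.3186 = 1.236311… → 1.24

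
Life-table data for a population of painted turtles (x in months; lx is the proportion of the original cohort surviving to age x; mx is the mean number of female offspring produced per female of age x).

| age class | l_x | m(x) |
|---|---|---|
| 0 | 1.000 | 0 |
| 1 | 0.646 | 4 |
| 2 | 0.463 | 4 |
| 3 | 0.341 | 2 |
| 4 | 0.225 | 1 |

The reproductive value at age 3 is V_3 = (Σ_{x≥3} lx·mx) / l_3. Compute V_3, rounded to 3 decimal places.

lx·mx for x ≥ 3: 0.682, 0.225 → sum = 0.907
V_3 = 0.907 / l_3 = 0.907 / 0.341 = 2.659824… → 2.660

2.660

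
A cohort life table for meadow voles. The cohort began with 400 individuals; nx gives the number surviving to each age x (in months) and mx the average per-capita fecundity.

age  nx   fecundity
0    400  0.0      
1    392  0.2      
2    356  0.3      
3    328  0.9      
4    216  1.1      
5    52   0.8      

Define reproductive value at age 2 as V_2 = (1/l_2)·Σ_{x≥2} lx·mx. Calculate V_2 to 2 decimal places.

1.91

lx = nx/n0 = nx/400: 1, 0.98, 0.89, 0.82, 0.54, 0.13
lx·mx for x ≥ 2: 0.267, 0.738, 0.594, 0.104 → sum = 1.703
V_2 = 1.703 / l_2 = 1.703 / 0.89 = 1.913483… → 1.91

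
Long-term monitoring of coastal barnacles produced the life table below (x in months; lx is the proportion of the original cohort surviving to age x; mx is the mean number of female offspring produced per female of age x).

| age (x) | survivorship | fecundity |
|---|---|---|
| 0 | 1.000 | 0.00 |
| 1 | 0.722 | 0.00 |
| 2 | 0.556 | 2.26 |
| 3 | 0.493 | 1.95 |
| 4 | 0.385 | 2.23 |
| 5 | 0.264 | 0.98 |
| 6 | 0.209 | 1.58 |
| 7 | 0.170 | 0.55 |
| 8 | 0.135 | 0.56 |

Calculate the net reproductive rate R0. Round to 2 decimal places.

lx·mx by age: 0, 0, 1.25656, 0.96135, 0.85855, 0.25872, 0.33022, 0.0935, 0.0756
R0 = Σ lx·mx = 3.8345 → 3.83

3.83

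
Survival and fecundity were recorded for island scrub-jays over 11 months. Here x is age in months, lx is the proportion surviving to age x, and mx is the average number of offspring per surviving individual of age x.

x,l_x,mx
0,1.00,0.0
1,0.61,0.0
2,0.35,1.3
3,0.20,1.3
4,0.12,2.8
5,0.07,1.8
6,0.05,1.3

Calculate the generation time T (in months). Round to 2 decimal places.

lx·mx: 0, 0, 0.455, 0.26, 0.336, 0.126, 0.065 → R0 = 1.242
x·lx·mx: 0, 0, 0.91, 0.78, 1.344, 0.63, 0.39 → Σ = 4.054
T = 4.054 / 1.242 = 3.26409… → 3.26

3.26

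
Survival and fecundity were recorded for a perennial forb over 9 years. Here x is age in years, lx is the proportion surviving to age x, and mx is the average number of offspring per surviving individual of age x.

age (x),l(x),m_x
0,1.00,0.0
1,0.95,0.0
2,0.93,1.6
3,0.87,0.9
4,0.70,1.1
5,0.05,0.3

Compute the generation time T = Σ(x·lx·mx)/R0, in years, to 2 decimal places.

lx·mx: 0, 0, 1.488, 0.783, 0.77, 0.015 → R0 = 3.056
x·lx·mx: 0, 0, 2.976, 2.349, 3.08, 0.075 → Σ = 8.48
T = 8.48 / 3.056 = 2.774869… → 2.77

2.77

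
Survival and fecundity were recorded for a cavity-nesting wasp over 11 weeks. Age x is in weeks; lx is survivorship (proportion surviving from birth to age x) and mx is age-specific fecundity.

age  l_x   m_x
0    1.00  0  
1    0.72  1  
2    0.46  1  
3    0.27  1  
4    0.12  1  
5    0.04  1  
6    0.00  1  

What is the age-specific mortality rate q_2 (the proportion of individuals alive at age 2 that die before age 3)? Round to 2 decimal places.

q_2 = (l_2 − l_3) / l_2 = (0.46 − 0.27) / 0.46
     = 0.19 / 0.46 = 0.413043… → 0.41

0.41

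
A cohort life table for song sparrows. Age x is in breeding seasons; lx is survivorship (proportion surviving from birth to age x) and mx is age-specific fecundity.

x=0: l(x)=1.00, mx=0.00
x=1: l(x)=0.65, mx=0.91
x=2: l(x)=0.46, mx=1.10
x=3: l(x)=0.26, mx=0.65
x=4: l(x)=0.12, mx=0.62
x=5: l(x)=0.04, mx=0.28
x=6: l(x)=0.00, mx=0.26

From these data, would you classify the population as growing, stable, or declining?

R0 = Σ lx·mx = 0 + 0.5915 + 0.506 + 0.169 + 0.0744 + 0.0112 + 0 = 1.3521
R0 > 1, so the population is growing.

growing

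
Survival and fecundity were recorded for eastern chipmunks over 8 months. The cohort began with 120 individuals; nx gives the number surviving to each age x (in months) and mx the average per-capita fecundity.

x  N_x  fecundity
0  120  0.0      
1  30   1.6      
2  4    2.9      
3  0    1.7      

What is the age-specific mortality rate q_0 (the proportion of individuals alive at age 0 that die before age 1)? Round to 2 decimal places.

0.75

lx = nx/n0 = nx/120: 1, 0.25, 0.03333…, 0
q_0 = (l_0 − l_1) / l_0 = (1 − 0.25) / 1
     = 0.75 / 1 = 0.75 → 0.75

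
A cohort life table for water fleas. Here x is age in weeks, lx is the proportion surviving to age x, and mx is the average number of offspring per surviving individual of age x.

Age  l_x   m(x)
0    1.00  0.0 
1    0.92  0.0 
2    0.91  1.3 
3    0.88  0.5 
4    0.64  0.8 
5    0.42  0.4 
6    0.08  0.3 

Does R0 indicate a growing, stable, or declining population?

growing

R0 = Σ lx·mx = 0 + 0 + 1.183 + 0.44 + 0.512 + 0.168 + 0.024 = 2.327
R0 > 1, so the population is growing.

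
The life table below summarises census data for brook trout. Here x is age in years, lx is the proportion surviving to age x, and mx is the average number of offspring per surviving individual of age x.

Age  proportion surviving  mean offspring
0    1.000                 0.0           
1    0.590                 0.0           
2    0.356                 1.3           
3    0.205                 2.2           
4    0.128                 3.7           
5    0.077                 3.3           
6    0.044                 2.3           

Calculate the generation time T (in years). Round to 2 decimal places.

3.47

lx·mx: 0, 0, 0.4628, 0.451, 0.4736, 0.2541, 0.1012 → R0 = 1.7427
x·lx·mx: 0, 0, 0.9256, 1.353, 1.8944, 1.2705, 0.6072 → Σ = 6.0507
T = 6.0507 / 1.7427 = 3.472026… → 3.47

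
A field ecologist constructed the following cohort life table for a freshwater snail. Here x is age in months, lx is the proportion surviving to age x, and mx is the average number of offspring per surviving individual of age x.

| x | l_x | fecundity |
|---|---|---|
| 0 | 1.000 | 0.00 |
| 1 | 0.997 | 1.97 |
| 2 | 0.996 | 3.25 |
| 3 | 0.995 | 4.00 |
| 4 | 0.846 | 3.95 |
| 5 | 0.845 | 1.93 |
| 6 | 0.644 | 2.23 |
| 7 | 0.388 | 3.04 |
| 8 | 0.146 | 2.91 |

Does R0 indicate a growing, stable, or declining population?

R0 = Σ lx·mx = 0 + 1.96409 + 3.237 + 3.98 + 3.3417 + 1.63085 + 1.43612 + 1.17952 + 0.42486 = 17.19414
R0 > 1, so the population is growing.

growing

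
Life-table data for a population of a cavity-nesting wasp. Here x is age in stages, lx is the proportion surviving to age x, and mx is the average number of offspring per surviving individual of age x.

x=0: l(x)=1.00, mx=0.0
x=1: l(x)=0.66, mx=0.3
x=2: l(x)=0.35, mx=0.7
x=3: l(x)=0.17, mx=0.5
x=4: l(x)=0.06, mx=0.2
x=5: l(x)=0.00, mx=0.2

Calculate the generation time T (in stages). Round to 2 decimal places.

lx·mx: 0, 0.198, 0.245, 0.085, 0.012, 0 → R0 = 0.54
x·lx·mx: 0, 0.198, 0.49, 0.255, 0.048, 0 → Σ = 0.991
T = 0.991 / 0.54 = 1.835185… → 1.84

1.84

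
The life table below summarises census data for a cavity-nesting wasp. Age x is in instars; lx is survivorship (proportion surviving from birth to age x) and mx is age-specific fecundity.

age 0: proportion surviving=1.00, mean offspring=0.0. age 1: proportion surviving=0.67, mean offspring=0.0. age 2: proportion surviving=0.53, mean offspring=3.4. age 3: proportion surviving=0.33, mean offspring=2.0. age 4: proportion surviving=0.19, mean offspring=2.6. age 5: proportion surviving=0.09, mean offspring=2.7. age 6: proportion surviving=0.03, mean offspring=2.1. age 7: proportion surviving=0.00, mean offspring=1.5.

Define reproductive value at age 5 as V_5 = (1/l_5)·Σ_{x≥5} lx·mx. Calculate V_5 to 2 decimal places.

lx·mx for x ≥ 5: 0.243, 0.063, 0 → sum = 0.306
V_5 = 0.306 / l_5 = 0.306 / 0.09 = 3.4 → 3.40

3.40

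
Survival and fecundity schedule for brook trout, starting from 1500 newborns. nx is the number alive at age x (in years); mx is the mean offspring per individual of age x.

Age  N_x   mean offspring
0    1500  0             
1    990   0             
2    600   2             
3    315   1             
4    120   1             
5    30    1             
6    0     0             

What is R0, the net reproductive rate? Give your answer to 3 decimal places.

1.110

lx = nx/n0 = nx/1500: 1, 0.66, 0.4, 0.21, 0.08, 0.02, 0
lx·mx by age: 0, 0, 0.8, 0.21, 0.08, 0.02, 0
R0 = Σ lx·mx = 1.11 → 1.110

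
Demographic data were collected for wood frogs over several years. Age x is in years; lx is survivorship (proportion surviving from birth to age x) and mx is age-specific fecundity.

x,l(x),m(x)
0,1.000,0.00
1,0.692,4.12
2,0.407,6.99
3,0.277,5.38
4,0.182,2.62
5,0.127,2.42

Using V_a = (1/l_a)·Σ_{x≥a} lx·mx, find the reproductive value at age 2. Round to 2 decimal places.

lx·mx for x ≥ 2: 2.84493, 1.49026, 0.47684, 0.30734 → sum = 5.11937
V_2 = 5.11937 / l_2 = 5.11937 / 0.407 = 12.578305… → 12.58

12.58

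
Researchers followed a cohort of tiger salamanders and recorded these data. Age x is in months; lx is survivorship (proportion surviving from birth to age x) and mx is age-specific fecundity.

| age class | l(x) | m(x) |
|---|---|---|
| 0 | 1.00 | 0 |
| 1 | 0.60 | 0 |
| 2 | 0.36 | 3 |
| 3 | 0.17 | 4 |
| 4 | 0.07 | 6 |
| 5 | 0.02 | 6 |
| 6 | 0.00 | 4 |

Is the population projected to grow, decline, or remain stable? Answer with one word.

growing

R0 = Σ lx·mx = 0 + 0 + 1.08 + 0.68 + 0.42 + 0.12 + 0 = 2.3
R0 > 1, so the population is growing.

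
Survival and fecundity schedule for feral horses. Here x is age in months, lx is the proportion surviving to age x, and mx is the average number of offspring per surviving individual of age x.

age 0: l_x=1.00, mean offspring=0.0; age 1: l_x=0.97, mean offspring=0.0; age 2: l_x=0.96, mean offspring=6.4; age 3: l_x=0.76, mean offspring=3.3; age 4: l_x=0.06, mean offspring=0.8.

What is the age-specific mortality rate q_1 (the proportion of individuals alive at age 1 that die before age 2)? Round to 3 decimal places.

q_1 = (l_1 − l_2) / l_1 = (0.97 − 0.96) / 0.97
     = 0.01 / 0.97 = 0.010309… → 0.010

0.010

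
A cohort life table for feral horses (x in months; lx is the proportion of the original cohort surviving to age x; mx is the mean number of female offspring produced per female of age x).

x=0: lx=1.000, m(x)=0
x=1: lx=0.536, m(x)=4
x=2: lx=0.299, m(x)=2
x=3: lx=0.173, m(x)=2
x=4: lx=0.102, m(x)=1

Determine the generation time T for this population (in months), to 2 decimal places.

lx·mx: 0, 2.144, 0.598, 0.346, 0.102 → R0 = 3.19
x·lx·mx: 0, 2.144, 1.196, 1.038, 0.408 → Σ = 4.786
T = 4.786 / 3.19 = 1.500313… → 1.50

1.50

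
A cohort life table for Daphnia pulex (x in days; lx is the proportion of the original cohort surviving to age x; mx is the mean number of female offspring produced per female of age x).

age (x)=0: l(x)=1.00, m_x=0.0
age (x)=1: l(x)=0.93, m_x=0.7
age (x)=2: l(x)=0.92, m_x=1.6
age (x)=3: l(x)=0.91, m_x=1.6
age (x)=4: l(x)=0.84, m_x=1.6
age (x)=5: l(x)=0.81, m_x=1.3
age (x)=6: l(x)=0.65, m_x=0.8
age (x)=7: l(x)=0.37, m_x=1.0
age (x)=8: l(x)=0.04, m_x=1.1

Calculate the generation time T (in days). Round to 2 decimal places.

lx·mx: 0, 0.651, 1.472, 1.456, 1.344, 1.053, 0.52, 0.37, 0.044 → R0 = 6.91
x·lx·mx: 0, 0.651, 2.944, 4.368, 5.376, 5.265, 3.12, 2.59, 0.352 → Σ = 24.666
T = 24.666 / 6.91 = 3.569609… → 3.57

3.57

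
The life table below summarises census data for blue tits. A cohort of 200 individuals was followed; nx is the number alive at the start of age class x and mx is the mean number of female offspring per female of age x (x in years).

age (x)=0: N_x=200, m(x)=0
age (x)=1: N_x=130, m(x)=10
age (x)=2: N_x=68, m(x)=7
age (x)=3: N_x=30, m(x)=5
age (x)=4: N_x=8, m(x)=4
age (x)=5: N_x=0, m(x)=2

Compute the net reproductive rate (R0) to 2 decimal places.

9.79

lx = nx/n0 = nx/200: 1, 0.65, 0.34, 0.15, 0.04, 0
lx·mx by age: 0, 6.5, 2.38, 0.75, 0.16, 0
R0 = Σ lx·mx = 9.79 → 9.79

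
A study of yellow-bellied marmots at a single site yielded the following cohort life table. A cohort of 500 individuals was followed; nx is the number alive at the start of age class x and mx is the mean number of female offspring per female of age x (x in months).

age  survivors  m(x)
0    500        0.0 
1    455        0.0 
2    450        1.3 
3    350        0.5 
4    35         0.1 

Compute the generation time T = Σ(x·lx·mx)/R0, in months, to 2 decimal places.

lx = nx/n0 = nx/500: 1, 0.91, 0.9, 0.7, 0.07
lx·mx: 0, 0, 1.17, 0.35, 0.007 → R0 = 1.527
x·lx·mx: 0, 0, 2.34, 1.05, 0.028 → Σ = 3.418
T = 3.418 / 1.527 = 2.238376… → 2.24

2.24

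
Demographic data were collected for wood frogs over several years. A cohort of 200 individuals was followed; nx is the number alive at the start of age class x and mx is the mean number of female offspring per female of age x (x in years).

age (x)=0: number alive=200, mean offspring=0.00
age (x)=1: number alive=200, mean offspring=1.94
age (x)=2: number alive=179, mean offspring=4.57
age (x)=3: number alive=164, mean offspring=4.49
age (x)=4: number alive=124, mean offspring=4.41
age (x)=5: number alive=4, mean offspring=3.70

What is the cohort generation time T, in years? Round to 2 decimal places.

lx = nx/n0 = nx/200: 1, 1, 0.895, 0.82, 0.62, 0.02
lx·mx: 0, 1.94, 4.09015, 3.6818, 2.7342, 0.074 → R0 = 12.52015
x·lx·mx: 0, 1.94, 8.1803, 11.0454, 10.9368, 0.37 → Σ = 32.4725
T = 32.4725 / 12.52015 = 2.593619… → 2.59

2.59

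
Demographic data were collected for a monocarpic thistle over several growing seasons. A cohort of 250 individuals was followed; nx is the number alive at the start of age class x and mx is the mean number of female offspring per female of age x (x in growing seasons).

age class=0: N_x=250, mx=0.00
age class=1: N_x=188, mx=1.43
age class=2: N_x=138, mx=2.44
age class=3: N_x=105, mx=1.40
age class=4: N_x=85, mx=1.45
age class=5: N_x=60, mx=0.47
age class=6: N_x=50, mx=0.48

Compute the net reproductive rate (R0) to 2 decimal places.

3.71

lx = nx/n0 = nx/250: 1, 0.752, 0.552, 0.42, 0.34, 0.24, 0.2
lx·mx by age: 0, 1.07536, 1.34688, 0.588, 0.493, 0.1128, 0.096
R0 = Σ lx·mx = 3.71204 → 3.71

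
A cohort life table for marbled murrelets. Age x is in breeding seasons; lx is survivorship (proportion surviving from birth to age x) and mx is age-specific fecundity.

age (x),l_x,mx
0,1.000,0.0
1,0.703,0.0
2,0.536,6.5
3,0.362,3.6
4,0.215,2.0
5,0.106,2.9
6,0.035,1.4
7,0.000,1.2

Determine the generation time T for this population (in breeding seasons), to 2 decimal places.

2.59

lx·mx: 0, 0, 3.484, 1.3032, 0.43, 0.3074, 0.049, 0 → R0 = 5.5736
x·lx·mx: 0, 0, 6.968, 3.9096, 1.72, 1.537, 0.294, 0 → Σ = 14.4286
T = 14.4286 / 5.5736 = 2.58874… → 2.59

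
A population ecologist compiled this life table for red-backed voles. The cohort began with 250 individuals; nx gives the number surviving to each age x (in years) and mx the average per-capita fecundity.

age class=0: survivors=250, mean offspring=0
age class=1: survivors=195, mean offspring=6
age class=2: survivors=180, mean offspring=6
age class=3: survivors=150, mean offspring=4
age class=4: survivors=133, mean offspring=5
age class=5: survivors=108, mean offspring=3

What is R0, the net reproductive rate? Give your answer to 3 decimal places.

lx = nx/n0 = nx/250: 1, 0.78, 0.72, 0.6, 0.532, 0.432
lx·mx by age: 0, 4.68, 4.32, 2.4, 2.66, 1.296
R0 = Σ lx·mx = 15.356 → 15.356

15.356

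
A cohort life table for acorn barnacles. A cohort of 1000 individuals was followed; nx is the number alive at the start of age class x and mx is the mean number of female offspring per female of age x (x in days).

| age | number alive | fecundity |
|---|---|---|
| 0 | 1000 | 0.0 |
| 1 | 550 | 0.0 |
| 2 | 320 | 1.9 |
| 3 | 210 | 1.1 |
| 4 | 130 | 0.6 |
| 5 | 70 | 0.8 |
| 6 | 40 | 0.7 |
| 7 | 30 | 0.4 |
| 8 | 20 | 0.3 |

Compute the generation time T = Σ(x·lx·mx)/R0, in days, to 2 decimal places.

lx = nx/n0 = nx/1000: 1, 0.55, 0.32, 0.21, 0.13, 0.07, 0.04, 0.03, 0.02
lx·mx: 0, 0, 0.608, 0.231, 0.078, 0.056, 0.028, 0.012, 0.006 → R0 = 1.019
x·lx·mx: 0, 0, 1.216, 0.693, 0.312, 0.28, 0.168, 0.084, 0.048 → Σ = 2.801
T = 2.801 / 1.019 = 2.748773… → 2.75

2.75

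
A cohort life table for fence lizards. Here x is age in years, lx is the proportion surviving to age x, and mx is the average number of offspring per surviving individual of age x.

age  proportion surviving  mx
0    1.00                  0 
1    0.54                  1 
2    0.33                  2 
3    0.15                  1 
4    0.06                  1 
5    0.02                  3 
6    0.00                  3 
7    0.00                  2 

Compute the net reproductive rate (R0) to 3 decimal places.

lx·mx by age: 0, 0.54, 0.66, 0.15, 0.06, 0.06, 0, 0
R0 = Σ lx·mx = 1.47 → 1.470

1.470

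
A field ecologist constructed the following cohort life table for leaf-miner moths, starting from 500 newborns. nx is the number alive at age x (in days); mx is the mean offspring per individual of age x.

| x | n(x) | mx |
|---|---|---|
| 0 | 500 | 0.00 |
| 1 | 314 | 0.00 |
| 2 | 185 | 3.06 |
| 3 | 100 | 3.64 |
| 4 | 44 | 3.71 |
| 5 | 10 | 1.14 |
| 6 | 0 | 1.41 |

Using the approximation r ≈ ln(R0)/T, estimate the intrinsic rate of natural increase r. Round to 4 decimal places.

0.2985

lx = nx/n0 = nx/500: 1, 0.628, 0.37, 0.2, 0.088, 0.02, 0
R0 = Σ lx·mx = 0 + 0 + 1.1322 + 0.728 + 0.32648 + 0.0228 + 0 = 2.20948
Σ x·lx·mx = 5.86832; T = 5.86832/2.20948 = 2.65597…
r ≈ ln(R0)/T = ln(2.20948)/2.65597… = 0.298481… → 0.2985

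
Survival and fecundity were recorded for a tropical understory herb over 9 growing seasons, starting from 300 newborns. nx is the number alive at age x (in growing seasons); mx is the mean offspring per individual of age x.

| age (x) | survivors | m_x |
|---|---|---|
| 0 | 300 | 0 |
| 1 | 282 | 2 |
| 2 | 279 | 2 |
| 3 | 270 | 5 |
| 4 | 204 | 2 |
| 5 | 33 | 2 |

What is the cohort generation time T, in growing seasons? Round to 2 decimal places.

2.61

lx = nx/n0 = nx/300: 1, 0.94, 0.93, 0.9, 0.68, 0.11
lx·mx: 0, 1.88, 1.86, 4.5, 1.36, 0.22 → R0 = 9.82
x·lx·mx: 0, 1.88, 3.72, 13.5, 5.44, 1.1 → Σ = 25.64
T = 25.64 / 9.82 = 2.610998… → 2.61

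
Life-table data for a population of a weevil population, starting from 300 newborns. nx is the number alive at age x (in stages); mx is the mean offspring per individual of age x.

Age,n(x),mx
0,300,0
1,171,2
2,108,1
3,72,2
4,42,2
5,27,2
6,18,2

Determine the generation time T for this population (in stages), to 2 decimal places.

lx = nx/n0 = nx/300: 1, 0.57, 0.36, 0.24, 0.14, 0.09, 0.06
lx·mx: 0, 1.14, 0.36, 0.48, 0.28, 0.18, 0.12 → R0 = 2.56
x·lx·mx: 0, 1.14, 0.72, 1.44, 1.12, 0.9, 0.72 → Σ = 6.04
T = 6.04 / 2.56 = 2.359375 → 2.36

2.36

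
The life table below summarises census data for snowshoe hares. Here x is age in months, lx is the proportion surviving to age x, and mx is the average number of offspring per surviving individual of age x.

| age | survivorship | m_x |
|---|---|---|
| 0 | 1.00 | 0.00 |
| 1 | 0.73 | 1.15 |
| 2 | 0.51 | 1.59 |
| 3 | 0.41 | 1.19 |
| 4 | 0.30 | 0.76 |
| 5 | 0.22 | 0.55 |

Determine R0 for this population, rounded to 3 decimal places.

lx·mx by age: 0, 0.8395, 0.8109, 0.4879, 0.228, 0.121
R0 = Σ lx·mx = 2.4873 → 2.487

2.487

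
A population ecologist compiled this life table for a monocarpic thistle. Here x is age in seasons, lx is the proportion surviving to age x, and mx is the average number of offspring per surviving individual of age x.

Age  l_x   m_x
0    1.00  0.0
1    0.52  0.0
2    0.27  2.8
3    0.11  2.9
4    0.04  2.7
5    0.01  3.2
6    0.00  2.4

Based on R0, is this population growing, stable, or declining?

R0 = Σ lx·mx = 0 + 0 + 0.756 + 0.319 + 0.108 + 0.032 + 0 = 1.215
R0 > 1, so the population is growing.

growing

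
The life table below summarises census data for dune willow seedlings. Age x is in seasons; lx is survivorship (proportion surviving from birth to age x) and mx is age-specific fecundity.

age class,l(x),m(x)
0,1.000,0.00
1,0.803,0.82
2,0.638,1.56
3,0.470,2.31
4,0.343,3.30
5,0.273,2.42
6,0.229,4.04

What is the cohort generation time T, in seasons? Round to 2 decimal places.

3.53

lx·mx: 0, 0.65846, 0.99528, 1.0857, 1.1319, 0.66066, 0.92516 → R0 = 5.45716
x·lx·mx: 0, 0.65846, 1.99056, 3.2571, 4.5276, 3.3033, 5.55096 → Σ = 19.28798
T = 19.28798 / 5.45716 = 3.534435… → 3.53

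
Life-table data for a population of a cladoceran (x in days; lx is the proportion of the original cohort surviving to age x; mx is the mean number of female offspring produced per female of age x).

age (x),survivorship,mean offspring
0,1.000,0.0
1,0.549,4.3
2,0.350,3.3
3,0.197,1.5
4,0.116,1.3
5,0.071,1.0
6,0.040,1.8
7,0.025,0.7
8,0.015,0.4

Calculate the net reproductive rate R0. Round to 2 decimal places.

lx·mx by age: 0, 2.3607, 1.155, 0.2955, 0.1508, 0.071, 0.072, 0.0175, 0.006
R0 = Σ lx·mx = 4.1285 → 4.13

4.13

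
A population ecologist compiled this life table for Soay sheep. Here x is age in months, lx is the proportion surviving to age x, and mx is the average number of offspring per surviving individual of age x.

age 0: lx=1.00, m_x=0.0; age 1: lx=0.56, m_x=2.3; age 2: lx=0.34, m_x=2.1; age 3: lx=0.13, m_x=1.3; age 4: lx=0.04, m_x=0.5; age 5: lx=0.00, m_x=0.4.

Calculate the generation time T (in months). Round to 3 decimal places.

1.508

lx·mx: 0, 1.288, 0.714, 0.169, 0.02, 0 → R0 = 2.191
x·lx·mx: 0, 1.288, 1.428, 0.507, 0.08, 0 → Σ = 3.303
T = 3.303 / 2.191 = 1.507531… → 1.508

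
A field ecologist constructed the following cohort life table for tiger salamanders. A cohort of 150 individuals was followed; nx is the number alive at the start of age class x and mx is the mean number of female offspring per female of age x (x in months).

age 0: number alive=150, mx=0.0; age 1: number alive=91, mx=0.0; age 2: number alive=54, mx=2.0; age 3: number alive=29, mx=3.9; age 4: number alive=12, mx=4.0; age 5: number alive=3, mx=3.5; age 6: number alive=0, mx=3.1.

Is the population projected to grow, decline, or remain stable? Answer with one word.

growing

lx = nx/n0 = nx/150: 1, 0.60667…, 0.36, 0.19333…, 0.08, 0.02, 0
R0 = Σ lx·mx = 0 + 0 + 0.72 + 0.754… + 0.32 + 0.07 + 0 = 1.864…
R0 > 1, so the population is growing.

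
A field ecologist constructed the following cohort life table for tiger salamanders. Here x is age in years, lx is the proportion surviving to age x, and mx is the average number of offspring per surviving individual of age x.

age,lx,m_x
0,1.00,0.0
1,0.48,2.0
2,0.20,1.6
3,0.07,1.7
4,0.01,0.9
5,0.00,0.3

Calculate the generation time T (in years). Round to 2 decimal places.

lx·mx: 0, 0.96, 0.32, 0.119, 0.009, 0 → R0 = 1.408
x·lx·mx: 0, 0.96, 0.64, 0.357, 0.036, 0 → Σ = 1.993
T = 1.993 / 1.408 = 1.415483… → 1.42

1.42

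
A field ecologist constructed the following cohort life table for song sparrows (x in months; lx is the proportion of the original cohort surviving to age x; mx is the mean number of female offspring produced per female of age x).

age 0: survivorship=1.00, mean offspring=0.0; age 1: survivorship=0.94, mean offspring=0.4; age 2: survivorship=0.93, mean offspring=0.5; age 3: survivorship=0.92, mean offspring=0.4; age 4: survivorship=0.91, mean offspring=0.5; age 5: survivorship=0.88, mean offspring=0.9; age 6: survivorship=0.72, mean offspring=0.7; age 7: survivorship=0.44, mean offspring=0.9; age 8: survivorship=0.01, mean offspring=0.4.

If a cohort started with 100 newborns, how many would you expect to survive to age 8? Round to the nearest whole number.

Expected survivors = N0 · l_8 = 100 × 0.01 = 1 → 1

1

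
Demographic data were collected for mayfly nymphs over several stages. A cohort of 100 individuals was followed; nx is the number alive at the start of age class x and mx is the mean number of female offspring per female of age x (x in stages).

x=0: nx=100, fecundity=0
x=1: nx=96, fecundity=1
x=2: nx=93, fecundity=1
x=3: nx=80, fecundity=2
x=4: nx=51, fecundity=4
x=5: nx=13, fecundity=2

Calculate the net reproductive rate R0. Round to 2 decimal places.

5.79

lx = nx/n0 = nx/100: 1, 0.96, 0.93, 0.8, 0.51, 0.13
lx·mx by age: 0, 0.96, 0.93, 1.6, 2.04, 0.26
R0 = Σ lx·mx = 5.79 → 5.79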